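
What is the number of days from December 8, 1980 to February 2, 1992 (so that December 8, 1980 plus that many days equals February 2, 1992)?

4073

Dec 8, 1980 → Dec 8, 1981: 365 days.
Dec 8, 1981 → Dec 8, 1982: 365 days.
Dec 8, 1982 → Dec 8, 1983: 365 days.
Dec 8, 1983 → Dec 8, 1984: 366 days (Feb 29, 1984 is in that span).
Dec 8, 1984 → Dec 8, 1985: 365 days.
Dec 8, 1985 → Dec 8, 1986: 365 days.
Dec 8, 1986 → Dec 8, 1987: 365 days.
Dec 8, 1987 → Dec 8, 1988: 366 days (Feb 29, 1988 is in that span).
Dec 8, 1988 → Dec 8, 1989: 365 days.
Dec 8, 1989 → Dec 8, 1990: 365 days.
Dec 8, 1990 → Dec 8, 1991: 365 days.
Dec 8, 1991 → Jan 8, 1992: 31 days (December has 31).
Jan 8, 1992 → Feb 2, 1992: 25 days.
Total: 4073 days.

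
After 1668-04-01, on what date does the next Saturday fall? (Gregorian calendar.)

Apr 1, 1668 is a Sunday.
From Sunday to the next Saturday is 6 days.
Apr 1, 1668 + 6 = Apr 7, 1668.

April 7, 1668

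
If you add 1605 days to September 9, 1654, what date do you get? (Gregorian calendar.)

+365 (one year) → Sep 9, 1655 (1240 left).
+366 (one year; includes Feb 29, 1656) → Sep 9, 1656 (874 left).
+365 (one year) → Sep 9, 1657 (509 left).
+365 (one year) → Sep 9, 1658 (144 left).
Sep has 30 days: +22 → Oct 1, 1658 (122 left).
Oct has 31 days: +31 → Nov 1, 1658 (91 left).
Nov has 30 days: +30 → Dec 1, 1658 (61 left).
Dec has 31 days: +31 → Jan 1, 1659 (30 left).
+30 → Jan 31, 1659.

January 31, 1659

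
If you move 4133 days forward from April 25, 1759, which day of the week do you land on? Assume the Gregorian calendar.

Apr 25, 1759 is a Wednesday.
4133 mod 7 = 3, so 4133 days after a Wednesday is Wednesday + 3 = Saturday.

Saturday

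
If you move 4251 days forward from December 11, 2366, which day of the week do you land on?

Tuesday

Dec 11, 2366 is a Sunday.
4251 mod 7 = 2, so 4251 days after a Sunday is Sunday + 2 = Tuesday.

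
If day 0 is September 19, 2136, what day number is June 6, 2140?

1356

Sep 19, 2136 → Sep 19, 2137: 365 days.
Sep 19, 2137 → Sep 19, 2138: 365 days.
Sep 19, 2138 → Sep 19, 2139: 365 days.
Sep 19, 2139 → Oct 19, 2139: 30 days (September has 30).
Oct 19, 2139 → Nov 19, 2139: 31 days (October has 31).
Nov 19, 2139 → Dec 19, 2139: 30 days (November has 30).
Dec 19, 2139 → Jan 19, 2140: 31 days (December has 31).
Jan 19, 2140 → Feb 19, 2140: 31 days (January has 31).
Feb 19, 2140 → Mar 19, 2140: 29 days (February has 29).
Mar 19, 2140 → Apr 19, 2140: 31 days (March has 31).
Apr 19, 2140 → May 19, 2140: 30 days (April has 30).
May 19, 2140 → Jun 6, 2140: 18 days.
Total: 1356 days.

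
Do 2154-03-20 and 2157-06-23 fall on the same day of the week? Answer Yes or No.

No

From Mar 20, 2154 to Jun 23, 2157 is 1191 days.
1191 mod 7 = 1, so they are different weekdays.
(Mar 20, 2154 is a Wednesday; Jun 23, 2157 is a Thursday.)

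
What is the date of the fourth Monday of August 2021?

August 1, 2021 is a Sunday.
The first Monday is therefore August 2 (1 days later).
The fourth Monday is 2 + 3×7 = August 23.

August 23, 2021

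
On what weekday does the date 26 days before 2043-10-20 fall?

Thursday

First find the weekday of Oct 20, 2043. Doomsday rule: the anchor day for the 2000s is Tuesday. For year 43: 43÷12 = 3 r 7, and 7÷4 = 1, so 3+7+1 = 11.
Tuesday + 11 ≡ Saturday — that's 2043's doomsday.
In October the doomsday date is Oct 10.
Oct 20 is 10 days after Oct 10; 10 mod 7 = 3, so Saturday + 3 = Tuesday.
26 mod 7 = 5, so 26 days before a Tuesday is Tuesday − 5 = Thursday.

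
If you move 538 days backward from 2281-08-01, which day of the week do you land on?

First find the weekday of Aug 1, 2281. Doomsday rule: the anchor day for the 2200s is Friday. For year 81: 81÷12 = 6 r 9, and 9÷4 = 2, so 6+9+2 = 17.
Friday + 17 ≡ Monday — that's 2281's doomsday.
In August the doomsday date is Aug 8.
Aug 1 is 7 days before Aug 8; 7 mod 7 = 0, so Monday − 0 = Monday.
538 mod 7 = 6, so 538 days before a Monday is Monday − 6 = Tuesday.

Tuesday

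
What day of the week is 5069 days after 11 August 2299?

Saturday

Aug 11, 2299 is a Friday.
5069 mod 7 = 1, so 5069 days after a Friday is Friday + 1 = Saturday.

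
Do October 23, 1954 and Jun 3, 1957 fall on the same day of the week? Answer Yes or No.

No

From Oct 23, 1954 to Jun 3, 1957 is 954 days.
954 mod 7 = 2, so they are different weekdays.
(Oct 23, 1954 is a Saturday; Jun 3, 1957 is a Monday.)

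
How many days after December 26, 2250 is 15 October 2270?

Dec 26, 2250 → Dec 26, 2251: 365 days.
Dec 26, 2251 → Dec 26, 2252: 366 days (Feb 29, 2252 is in that span).
Dec 26, 2252 → Dec 26, 2253: 365 days.
Dec 26, 2253 → Dec 26, 2254: 365 days.
Dec 26, 2254 → Dec 26, 2255: 365 days.
Dec 26, 2255 → Dec 26, 2256: 366 days (Feb 29, 2256 is in that span).
Dec 26, 2256 → Dec 26, 2257: 365 days.
Dec 26, 2257 → Dec 26, 2258: 365 days.
Dec 26, 2258 → Dec 26, 2259: 365 days.
Dec 26, 2259 → Dec 26, 2260: 366 days (Feb 29, 2260 is in that span).
Dec 26, 2260 → Dec 26, 2261: 365 days.
Dec 26, 2261 → Dec 26, 2262: 365 days.
Dec 26, 2262 → Dec 26, 2263: 365 days.
Dec 26, 2263 → Dec 26, 2264: 366 days (Feb 29, 2264 is in that span).
Dec 26, 2264 → Dec 26, 2265: 365 days.
Dec 26, 2265 → Dec 26, 2266: 365 days.
Dec 26, 2266 → Dec 26, 2267: 365 days.
Dec 26, 2267 → Dec 26, 2268: 366 days (Feb 29, 2268 is in that span).
Dec 26, 2268 → Dec 26, 2269: 365 days.
Dec 26, 2269 → Jan 26, 2270: 31 days (December has 31).
Jan 26, 2270 → Feb 26, 2270: 31 days (January has 31).
Feb 26, 2270 → Mar 26, 2270: 28 days (February has 28).
Mar 26, 2270 → Apr 26, 2270: 31 days (March has 31).
Apr 26, 2270 → May 26, 2270: 30 days (April has 30).
May 26, 2270 → Jun 26, 2270: 31 days (May has 31).
Jun 26, 2270 → Jul 26, 2270: 30 days (June has 30).
Jul 26, 2270 → Aug 26, 2270: 31 days (July has 31).
Aug 26, 2270 → Sep 26, 2270: 31 days (August has 31).
Sep 26, 2270 → Oct 15, 2270: 19 days.
Total: 7233 days.

7233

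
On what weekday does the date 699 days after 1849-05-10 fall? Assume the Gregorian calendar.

Wednesday

First find the weekday of May 10, 1849. Doomsday rule: the anchor day for the 1800s is Friday. For year 49: 49÷12 = 4 r 1, and 1÷4 = 0, so 4+1+0 = 5.
Friday + 5 ≡ Wednesday — that's 1849's doomsday.
In May the doomsday date is May 9.
May 10 is 1 day after May 9; 1 mod 7 = 1, so Wednesday + 1 = Thursday.
699 mod 7 = 6, so 699 days after a Thursday is Thursday + 6 = Wednesday.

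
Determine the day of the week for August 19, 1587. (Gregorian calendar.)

Wednesday

Doomsday rule: the anchor day for the 1500s is Wednesday. For year 87: 87÷12 = 7 r 3, and 3÷4 = 0, so 7+3+0 = 10.
Wednesday + 10 ≡ Saturday — that's 1587's doomsday.
In August the doomsday date is Aug 8.
Aug 19 is 11 days after Aug 8; 11 mod 7 = 4, so Saturday + 4 = Wednesday.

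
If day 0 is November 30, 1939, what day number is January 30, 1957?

Nov 30, 1939 → Nov 30, 1940: 366 days (Feb 29, 1940 is in that span).
Nov 30, 1940 → Nov 30, 1941: 365 days.
Nov 30, 1941 → Nov 30, 1942: 365 days.
Nov 30, 1942 → Nov 30, 1943: 365 days.
Nov 30, 1943 → Nov 30, 1944: 366 days (Feb 29, 1944 is in that span).
Nov 30, 1944 → Nov 30, 1945: 365 days.
Nov 30, 1945 → Nov 30, 1946: 365 days.
Nov 30, 1946 → Nov 30, 1947: 365 days.
Nov 30, 1947 → Nov 30, 1948: 366 days (Feb 29, 1948 is in that span).
Nov 30, 1948 → Nov 30, 1949: 365 days.
Nov 30, 1949 → Nov 30, 1950: 365 days.
Nov 30, 1950 → Nov 30, 1951: 365 days.
Nov 30, 1951 → Nov 30, 1952: 366 days (Feb 29, 1952 is in that span).
Nov 30, 1952 → Nov 30, 1953: 365 days.
Nov 30, 1953 → Nov 30, 1954: 365 days.
Nov 30, 1954 → Nov 30, 1955: 365 days.
Nov 30, 1955 → Nov 30, 1956: 366 days (Feb 29, 1956 is in that span).
Nov 30, 1956 → Dec 30, 1956: 30 days (November has 30).
Dec 30, 1956 → Jan 30, 1957: 31 days.
Total: 6271 days.

6271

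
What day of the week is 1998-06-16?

Tuesday

January 1, 1998 is a Thursday.
Jan 1, 1998 → Feb 1, 1998: 31 days (January has 31).
Feb 1, 1998 → Mar 1, 1998: 28 days (February has 28).
Mar 1, 1998 → Apr 1, 1998: 31 days (March has 31).
Apr 1, 1998 → May 1, 1998: 30 days (April has 30).
May 1, 1998 → Jun 1, 1998: 31 days (May has 31).
Jun 1, 1998 → Jun 16, 1998: 15 days.
Total: 166 days.
166 mod 7 = 5, so Thursday + 5 = Tuesday.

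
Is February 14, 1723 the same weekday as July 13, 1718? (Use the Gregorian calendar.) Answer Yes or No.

No

From Jul 13, 1718 to Feb 14, 1723 is 1677 days.
1677 mod 7 = 4, so they are different weekdays.
(Jul 13, 1718 is a Wednesday; Feb 14, 1723 is a Sunday.)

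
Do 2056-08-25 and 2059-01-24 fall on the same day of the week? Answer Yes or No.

Yes

From Aug 25, 2056 to Jan 24, 2059 is 882 days.
882 mod 7 = 0, so they are the same weekday.
(Aug 25, 2056 is a Friday; Jan 24, 2059 is a Friday.)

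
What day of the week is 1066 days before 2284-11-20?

First find the weekday of Nov 20, 2284. Doomsday rule: the anchor day for the 2200s is Friday. For year 84: 84÷12 = 7 r 0, and 0÷4 = 0, so 7+0+0 = 7.
Friday + 7 ≡ Friday — that's 2284's doomsday.
In November the doomsday date is Nov 7.
Nov 20 is 13 days after Nov 7; 13 mod 7 = 6, so Friday + 6 = Thursday.
1066 mod 7 = 2, so 1066 days before a Thursday is Thursday − 2 = Tuesday.

Tuesday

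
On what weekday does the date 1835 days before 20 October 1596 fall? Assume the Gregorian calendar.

Saturday

First find the weekday of Oct 20, 1596. Doomsday rule: the anchor day for the 1500s is Wednesday. For year 96: 96÷12 = 8 r 0, and 0÷4 = 0, so 8+0+0 = 8.
Wednesday + 8 ≡ Thursday — that's 1596's doomsday.
In October the doomsday date is Oct 10.
Oct 20 is 10 days after Oct 10; 10 mod 7 = 3, so Thursday + 3 = Sunday.
1835 mod 7 = 1, so 1835 days before a Sunday is Sunday − 1 = Saturday.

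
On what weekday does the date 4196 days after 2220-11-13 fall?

First find the weekday of Nov 13, 2220. Doomsday rule: the anchor day for the 2200s is Friday. For year 20: 20÷12 = 1 r 8, and 8÷4 = 2, so 1+8+2 = 11.
Friday + 11 ≡ Tuesday — that's 2220's doomsday.
In November the doomsday date is Nov 7.
Nov 13 is 6 days after Nov 7; 6 mod 7 = 6, so Tuesday + 6 = Monday.
4196 mod 7 = 3, so 4196 days after a Monday is Monday + 3 = Thursday.

Thursday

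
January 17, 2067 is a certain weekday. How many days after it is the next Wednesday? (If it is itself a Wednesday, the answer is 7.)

2

Jan 17, 2067 is a Monday.
From Monday to the next Wednesday is 2 days.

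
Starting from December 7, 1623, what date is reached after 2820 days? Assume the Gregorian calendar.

August 27, 1631

+366 (one year; includes Feb 29, 1624) → Dec 7, 1624 (2454 left).
+365 (one year) → Dec 7, 1625 (2089 left).
+365 (one year) → Dec 7, 1626 (1724 left).
+365 (one year) → Dec 7, 1627 (1359 left).
+366 (one year; includes Feb 29, 1628) → Dec 7, 1628 (993 left).
+365 (one year) → Dec 7, 1629 (628 left).
+365 (one year) → Dec 7, 1630 (263 left).
Dec has 31 days: +25 → Jan 1, 1631 (238 left).
Jan has 31 days: +31 → Feb 1, 1631 (207 left).
Feb has 28 days: +28 → Mar 1, 1631 (179 left).
Mar has 31 days: +31 → Apr 1, 1631 (148 left).
Apr has 30 days: +30 → May 1, 1631 (118 left).
May has 31 days: +31 → Jun 1, 1631 (87 left).
Jun has 30 days: +30 → Jul 1, 1631 (57 left).
Jul has 31 days: +31 → Aug 1, 1631 (26 left).
+26 → Aug 27, 1631.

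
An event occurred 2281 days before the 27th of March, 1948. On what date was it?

December 28, 1941

−366 (one year; includes Feb 29, 1948) → Mar 27, 1947 (1915 left).
−365 (one year) → Mar 27, 1946 (1550 left).
−365 (one year) → Mar 27, 1945 (1185 left).
−365 (one year) → Mar 27, 1944 (820 left).
−366 (one year; includes Feb 29, 1944) → Mar 27, 1943 (454 left).
−365 (one year) → Mar 27, 1942 (89 left).
−27 → Feb 28, 1942 (end of Feb, 28 days; 62 left).
−28 → Jan 31, 1942 (end of Jan, 31 days; 34 left).
−31 → Dec 31, 1941 (end of Dec, 31 days; 3 left).
−3 → Dec 28, 1941.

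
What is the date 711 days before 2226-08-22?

September 10, 2224

−365 (one year) → Aug 22, 2225 (346 left).
−22 → Jul 31, 2225 (end of Jul, 31 days; 324 left).
−31 → Jun 30, 2225 (end of Jun, 30 days; 293 left).
−30 → May 31, 2225 (end of May, 31 days; 263 left).
−31 → Apr 30, 2225 (end of Apr, 30 days; 232 left).
−30 → Mar 31, 2225 (end of Mar, 31 days; 202 left).
−31 → Feb 28, 2225 (end of Feb, 28 days; 171 left).
−28 → Jan 31, 2225 (end of Jan, 31 days; 143 left).
−31 → Dec 31, 2224 (end of Dec, 31 days; 112 left).
−31 → Nov 30, 2224 (end of Nov, 30 days; 81 left).
−30 → Oct 31, 2224 (end of Oct, 31 days; 51 left).
−31 → Sep 30, 2224 (end of Sep, 30 days; 20 left).
−20 → Sep 10, 2224.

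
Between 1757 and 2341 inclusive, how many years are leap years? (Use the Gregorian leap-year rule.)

141

Multiples of 4 in [1757,2341]: 146.
Of those, multiples of 100: 6 (not leap unless ÷400).
Multiples of 400: 1.
Leap years = 146 − 6 + 1 = 141.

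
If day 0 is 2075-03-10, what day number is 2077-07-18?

861

Mar 10, 2075 → Mar 10, 2076: 366 days (Feb 29, 2076 is in that span).
Mar 10, 2076 → Mar 10, 2077: 365 days.
Mar 10, 2077 → Apr 10, 2077: 31 days (March has 31).
Apr 10, 2077 → May 10, 2077: 30 days (April has 30).
May 10, 2077 → Jun 10, 2077: 31 days (May has 31).
Jun 10, 2077 → Jul 10, 2077: 30 days (June has 30).
Jul 10, 2077 → Jul 18, 2077: 8 days.
Total: 861 days.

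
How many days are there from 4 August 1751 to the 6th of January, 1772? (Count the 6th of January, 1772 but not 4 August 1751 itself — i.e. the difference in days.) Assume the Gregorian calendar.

Aug 4, 1751 → Aug 4, 1752: 366 days (Feb 29, 1752 is in that span).
Aug 4, 1752 → Aug 4, 1753: 365 days.
Aug 4, 1753 → Aug 4, 1754: 365 days.
Aug 4, 1754 → Aug 4, 1755: 365 days.
Aug 4, 1755 → Aug 4, 1756: 366 days (Feb 29, 1756 is in that span).
Aug 4, 1756 → Aug 4, 1757: 365 days.
Aug 4, 1757 → Aug 4, 1758: 365 days.
Aug 4, 1758 → Aug 4, 1759: 365 days.
Aug 4, 1759 → Aug 4, 1760: 366 days (Feb 29, 1760 is in that span).
Aug 4, 1760 → Aug 4, 1761: 365 days.
Aug 4, 1761 → Aug 4, 1762: 365 days.
Aug 4, 1762 → Aug 4, 1763: 365 days.
Aug 4, 1763 → Aug 4, 1764: 366 days (Feb 29, 1764 is in that span).
Aug 4, 1764 → Aug 4, 1765: 365 days.
Aug 4, 1765 → Aug 4, 1766: 365 days.
Aug 4, 1766 → Aug 4, 1767: 365 days.
Aug 4, 1767 → Aug 4, 1768: 366 days (Feb 29, 1768 is in that span).
Aug 4, 1768 → Aug 4, 1769: 365 days.
Aug 4, 1769 → Aug 4, 1770: 365 days.
Aug 4, 1770 → Aug 4, 1771: 365 days.
Aug 4, 1771 → Sep 4, 1771: 31 days (August has 31).
Sep 4, 1771 → Oct 4, 1771: 30 days (September has 30).
Oct 4, 1771 → Nov 4, 1771: 31 days (October has 31).
Nov 4, 1771 → Dec 4, 1771: 30 days (November has 30).
Dec 4, 1771 → Jan 4, 1772: 31 days (December has 31).
Jan 4, 1772 → Jan 6, 1772: 2 days.
Total: 7460 days.

7460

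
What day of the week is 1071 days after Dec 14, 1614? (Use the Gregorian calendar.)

First find the weekday of Dec 14, 1614. Doomsday rule: the anchor day for the 1600s is Tuesday. For year 14: 14÷12 = 1 r 2, and 2÷4 = 0, so 1+2+0 = 3.
Tuesday + 3 ≡ Friday — that's 1614's doomsday.
In December the doomsday date is Dec 12.
Dec 14 is 2 days after Dec 12; 2 mod 7 = 2, so Friday + 2 = Sunday.
1071 mod 7 = 0, so 1071 days after a Sunday is Sunday + 0 = Sunday.

Sunday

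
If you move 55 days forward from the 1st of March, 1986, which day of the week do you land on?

Friday

First find the weekday of Mar 1, 1986. Doomsday rule: the anchor day for the 1900s is Wednesday. For year 86: 86÷12 = 7 r 2, and 2÷4 = 0, so 7+2+0 = 9.
Wednesday + 9 ≡ Friday — that's 1986's doomsday.
In March the doomsday date is Mar 14.
Mar 1 is 13 days before Mar 14; 13 mod 7 = 6, so Friday − 6 = Saturday.
55 mod 7 = 6, so 55 days after a Saturday is Saturday + 6 = Friday.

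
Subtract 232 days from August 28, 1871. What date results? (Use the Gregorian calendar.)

January 8, 1871

−28 → Jul 31, 1871 (end of Jul, 31 days; 204 left).
−31 → Jun 30, 1871 (end of Jun, 30 days; 173 left).
−30 → May 31, 1871 (end of May, 31 days; 143 left).
−31 → Apr 30, 1871 (end of Apr, 30 days; 112 left).
−30 → Mar 31, 1871 (end of Mar, 31 days; 82 left).
−31 → Feb 28, 1871 (end of Feb, 28 days; 51 left).
−28 → Jan 31, 1871 (end of Jan, 31 days; 23 left).
−23 → Jan 8, 1871.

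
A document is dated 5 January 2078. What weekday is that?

Wednesday

January 1, 2078 is a Saturday.
Jan 1, 2078 → Jan 5, 2078: 4 days.
Total: 4 days.
4 mod 7 = 4, so Saturday + 4 = Wednesday.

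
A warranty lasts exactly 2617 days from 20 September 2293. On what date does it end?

+365 (one year) → Sep 20, 2294 (2252 left).
+365 (one year) → Sep 20, 2295 (1887 left).
+366 (one year; includes Feb 29, 2296) → Sep 20, 2296 (1521 left).
+365 (one year) → Sep 20, 2297 (1156 left).
+365 (one year) → Sep 20, 2298 (791 left).
+365 (one year) → Sep 20, 2299 (426 left).
+365 (one year) → Sep 20, 2300 (61 left).
Sep has 30 days: +11 → Oct 1, 2300 (50 left).
Oct has 31 days: +31 → Nov 1, 2300 (19 left).
+19 → Nov 20, 2300.

November 20, 2300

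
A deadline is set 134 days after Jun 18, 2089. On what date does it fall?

October 30, 2089

Jun has 30 days: +13 → Jul 1, 2089 (121 left).
Jul has 31 days: +31 → Aug 1, 2089 (90 left).
Aug has 31 days: +31 → Sep 1, 2089 (59 left).
Sep has 30 days: +30 → Oct 1, 2089 (29 left).
+29 → Oct 30, 2089.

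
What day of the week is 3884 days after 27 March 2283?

Monday

First find the weekday of Mar 27, 2283. Doomsday rule: the anchor day for the 2200s is Friday. For year 83: 83÷12 = 6 r 11, and 11÷4 = 2, so 6+11+2 = 19.
Friday + 19 ≡ Wednesday — that's 2283's doomsday.
In March the doomsday date is Mar 14.
Mar 27 is 13 days after Mar 14; 13 mod 7 = 6, so Wednesday + 6 = Tuesday.
3884 mod 7 = 6, so 3884 days after a Tuesday is Tuesday + 6 = Monday.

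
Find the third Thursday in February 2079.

February 16, 2079

February 1, 2079 is a Wednesday.
The first Thursday is therefore February 2 (1 days later).
The third Thursday is 2 + 2×7 = February 16.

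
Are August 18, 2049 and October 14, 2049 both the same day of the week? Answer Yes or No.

No

From Aug 18, 2049 to Oct 14, 2049 is 57 days.
57 mod 7 = 1, so they are different weekdays.
(Aug 18, 2049 is a Wednesday; Oct 14, 2049 is a Thursday.)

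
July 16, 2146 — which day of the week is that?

Doomsday rule: the anchor day for the 2100s is Sunday. For year 46: 46÷12 = 3 r 10, and 10÷4 = 2, so 3+10+2 = 15.
Sunday + 15 ≡ Monday — that's 2146's doomsday.
In July the doomsday date is Jul 11.
Jul 16 is 5 days after Jul 11; 5 mod 7 = 5, so Monday + 5 = Saturday.

Saturday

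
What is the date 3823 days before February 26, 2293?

September 9, 2282

−366 (one year; includes Feb 29, 2292) → Feb 26, 2292 (3457 left).
−365 (one year) → Feb 26, 2291 (3092 left).
−365 (one year) → Feb 26, 2290 (2727 left).
−365 (one year) → Feb 26, 2289 (2362 left).
−366 (one year; includes Feb 29, 2288) → Feb 26, 2288 (1996 left).
−365 (one year) → Feb 26, 2287 (1631 left).
−365 (one year) → Feb 26, 2286 (1266 left).
−365 (one year) → Feb 26, 2285 (901 left).
−366 (one year; includes Feb 29, 2284) → Feb 26, 2284 (535 left).
−365 (one year) → Feb 26, 2283 (170 left).
−26 → Jan 31, 2283 (end of Jan, 31 days; 144 left).
−31 → Dec 31, 2282 (end of Dec, 31 days; 113 left).
−31 → Nov 30, 2282 (end of Nov, 30 days; 82 left).
−30 → Oct 31, 2282 (end of Oct, 31 days; 52 left).
−31 → Sep 30, 2282 (end of Sep, 30 days; 21 left).
−21 → Sep 9, 2282.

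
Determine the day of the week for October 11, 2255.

Thursday

Doomsday rule: the anchor day for the 2200s is Friday. For year 55: 55÷12 = 4 r 7, and 7÷4 = 1, so 4+7+1 = 12.
Friday + 12 ≡ Wednesday — that's 2255's doomsday.
In October the doomsday date is Oct 10.
Oct 11 is 1 day after Oct 10; 1 mod 7 = 1, so Wednesday + 1 = Thursday.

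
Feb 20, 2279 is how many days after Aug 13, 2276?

Aug 13, 2276 → Aug 13, 2277: 365 days.
Aug 13, 2277 → Aug 13, 2278: 365 days.
Aug 13, 2278 → Sep 13, 2278: 31 days (August has 31).
Sep 13, 2278 → Oct 13, 2278: 30 days (September has 30).
Oct 13, 2278 → Nov 13, 2278: 31 days (October has 31).
Nov 13, 2278 → Dec 13, 2278: 30 days (November has 30).
Dec 13, 2278 → Jan 13, 2279: 31 days (December has 31).
Jan 13, 2279 → Feb 13, 2279: 31 days (January has 31).
Feb 13, 2279 → Feb 20, 2279: 7 days.
Total: 921 days.

921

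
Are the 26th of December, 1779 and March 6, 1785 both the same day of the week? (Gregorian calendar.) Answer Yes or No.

Yes

From Dec 26, 1779 to Mar 6, 1785 is 1897 days.
1897 mod 7 = 0, so they are the same weekday.
(Dec 26, 1779 is a Sunday; Mar 6, 1785 is a Sunday.)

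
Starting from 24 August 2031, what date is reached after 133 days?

Aug has 31 days: +8 → Sep 1, 2031 (125 left).
Sep has 30 days: +30 → Oct 1, 2031 (95 left).
Oct has 31 days: +31 → Nov 1, 2031 (64 left).
Nov has 30 days: +30 → Dec 1, 2031 (34 left).
Dec has 31 days: +31 → Jan 1, 2032 (3 left).
+3 → Jan 4, 2032.

January 4, 2032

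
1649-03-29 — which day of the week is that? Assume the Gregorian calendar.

Monday

Doomsday rule: the anchor day for the 1600s is Tuesday. For year 49: 49÷12 = 4 r 1, and 1÷4 = 0, so 4+1+0 = 5.
Tuesday + 5 ≡ Sunday — that's 1649's doomsday.
In March the doomsday date is Mar 14.
Mar 29 is 15 days after Mar 14; 15 mod 7 = 1, so Sunday + 1 = Monday.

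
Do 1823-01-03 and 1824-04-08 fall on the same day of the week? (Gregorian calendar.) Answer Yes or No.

No

From Jan 3, 1823 to Apr 8, 1824 is 461 days.
461 mod 7 = 6, so they are different weekdays.
(Jan 3, 1823 is a Friday; Apr 8, 1824 is a Thursday.)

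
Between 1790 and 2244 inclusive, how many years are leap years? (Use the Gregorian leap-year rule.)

110

Multiples of 4 in [1790,2244]: 114.
Of those, multiples of 100: 5 (not leap unless ÷400).
Multiples of 400: 1.
Leap years = 114 − 5 + 1 = 110.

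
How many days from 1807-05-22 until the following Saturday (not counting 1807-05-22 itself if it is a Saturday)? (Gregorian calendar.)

May 22, 1807 is a Friday.
From Friday to the next Saturday is 1 day.

1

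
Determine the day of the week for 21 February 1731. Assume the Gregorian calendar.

Doomsday rule: the anchor day for the 1700s is Sunday. For year 31: 31÷12 = 2 r 7, and 7÷4 = 1, so 2+7+1 = 10.
Sunday + 10 ≡ Wednesday — that's 1731's doomsday.
In February the doomsday date is Feb 28 (1731 is not a leap year).
Feb 21 is 7 days before Feb 28; 7 mod 7 = 0, so Wednesday − 0 = Wednesday.

Wednesday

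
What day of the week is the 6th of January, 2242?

Thursday

Doomsday rule: the anchor day for the 2200s is Friday. For year 42: 42÷12 = 3 r 6, and 6÷4 = 1, so 3+6+1 = 10.
Friday + 10 ≡ Monday — that's 2242's doomsday.
In January the doomsday date is Jan 3 (2242 is not a leap year).
Jan 6 is 3 days after Jan 3; 3 mod 7 = 3, so Monday + 3 = Thursday.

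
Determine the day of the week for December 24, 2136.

Monday

Doomsday rule: the anchor day for the 2100s is Sunday. For year 36: 36÷12 = 3 r 0, and 0÷4 = 0, so 3+0+0 = 3.
Sunday + 3 ≡ Wednesday — that's 2136's doomsday.
In December the doomsday date is Dec 12.
Dec 24 is 12 days after Dec 12; 12 mod 7 = 5, so Wednesday + 5 = Monday.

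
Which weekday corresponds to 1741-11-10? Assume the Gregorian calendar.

Friday

Doomsday rule: the anchor day for the 1700s is Sunday. For year 41: 41÷12 = 3 r 5, and 5÷4 = 1, so 3+5+1 = 9.
Sunday + 9 ≡ Tuesday — that's 1741's doomsday.
In November the doomsday date is Nov 7.
Nov 10 is 3 days after Nov 7; 3 mod 7 = 3, so Tuesday + 3 = Friday.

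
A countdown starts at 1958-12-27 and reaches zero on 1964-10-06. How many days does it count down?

2110

Dec 27, 1958 → Dec 27, 1959: 365 days.
Dec 27, 1959 → Dec 27, 1960: 366 days (Feb 29, 1960 is in that span).
Dec 27, 1960 → Dec 27, 1961: 365 days.
Dec 27, 1961 → Dec 27, 1962: 365 days.
Dec 27, 1962 → Dec 27, 1963: 365 days.
Dec 27, 1963 → Jan 27, 1964: 31 days (December has 31).
Jan 27, 1964 → Feb 27, 1964: 31 days (January has 31).
Feb 27, 1964 → Mar 27, 1964: 29 days (February has 29).
Mar 27, 1964 → Apr 27, 1964: 31 days (March has 31).
Apr 27, 1964 → May 27, 1964: 30 days (April has 30).
May 27, 1964 → Jun 27, 1964: 31 days (May has 31).
Jun 27, 1964 → Jul 27, 1964: 30 days (June has 30).
Jul 27, 1964 → Aug 27, 1964: 31 days (July has 31).
Aug 27, 1964 → Sep 27, 1964: 31 days (August has 31).
Sep 27, 1964 → Oct 6, 1964: 9 days.
Total: 2110 days.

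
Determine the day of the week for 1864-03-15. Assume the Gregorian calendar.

Doomsday rule: the anchor day for the 1800s is Friday. For year 64: 64÷12 = 5 r 4, and 4÷4 = 1, so 5+4+1 = 10.
Friday + 10 ≡ Monday — that's 1864's doomsday.
In March the doomsday date is Mar 14.
Mar 15 is 1 day after Mar 14; 1 mod 7 = 1, so Monday + 1 = Tuesday.

Tuesday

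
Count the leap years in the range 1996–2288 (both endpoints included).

72

Multiples of 4 in [1996,2288]: 74.
Of those, multiples of 100: 3 (not leap unless ÷400).
Multiples of 400: 1.
Leap years = 74 − 3 + 1 = 72.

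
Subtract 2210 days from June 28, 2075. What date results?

−365 (one year) → Jun 28, 2074 (1845 left).
−365 (one year) → Jun 28, 2073 (1480 left).
−365 (one year) → Jun 28, 2072 (1115 left).
−366 (one year; includes Feb 29, 2072) → Jun 28, 2071 (749 left).
−365 (one year) → Jun 28, 2070 (384 left).
−28 → May 31, 2070 (end of May, 31 days; 356 left).
−31 → Apr 30, 2070 (end of Apr, 30 days; 325 left).
−30 → Mar 31, 2070 (end of Mar, 31 days; 295 left).
−31 → Feb 28, 2070 (end of Feb, 28 days; 264 left).
−28 → Jan 31, 2070 (end of Jan, 31 days; 236 left).
−31 → Dec 31, 2069 (end of Dec, 31 days; 205 left).
−31 → Nov 30, 2069 (end of Nov, 30 days; 174 left).
−30 → Oct 31, 2069 (end of Oct, 31 days; 144 left).
−31 → Sep 30, 2069 (end of Sep, 30 days; 113 left).
−30 → Aug 31, 2069 (end of Aug, 31 days; 83 left).
−31 → Jul 31, 2069 (end of Jul, 31 days; 52 left).
−31 → Jun 30, 2069 (end of Jun, 30 days; 21 left).
−21 → Jun 9, 2069.

June 9, 2069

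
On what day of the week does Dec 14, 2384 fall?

Friday

Doomsday rule: the anchor day for the 2300s is Wednesday. For year 84: 84÷12 = 7 r 0, and 0÷4 = 0, so 7+0+0 = 7.
Wednesday + 7 ≡ Wednesday — that's 2384's doomsday.
In December the doomsday date is Dec 12.
Dec 14 is 2 days after Dec 12; 2 mod 7 = 2, so Wednesday + 2 = Friday.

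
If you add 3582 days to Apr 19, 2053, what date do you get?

+365 (one year) → Apr 19, 2054 (3217 left).
+365 (one year) → Apr 19, 2055 (2852 left).
+366 (one year; includes Feb 29, 2056) → Apr 19, 2056 (2486 left).
+365 (one year) → Apr 19, 2057 (2121 left).
+365 (one year) → Apr 19, 2058 (1756 left).
+365 (one year) → Apr 19, 2059 (1391 left).
+366 (one year; includes Feb 29, 2060) → Apr 19, 2060 (1025 left).
+365 (one year) → Apr 19, 2061 (660 left).
+365 (one year) → Apr 19, 2062 (295 left).
Apr has 30 days: +12 → May 1, 2062 (283 left).
May has 31 days: +31 → Jun 1, 2062 (252 left).
Jun has 30 days: +30 → Jul 1, 2062 (222 left).
Jul has 31 days: +31 → Aug 1, 2062 (191 left).
Aug has 31 days: +31 → Sep 1, 2062 (160 left).
Sep has 30 days: +30 → Oct 1, 2062 (130 left).
Oct has 31 days: +31 → Nov 1, 2062 (99 left).
Nov has 30 days: +30 → Dec 1, 2062 (69 left).
Dec has 31 days: +31 → Jan 1, 2063 (38 left).
Jan has 31 days: +31 → Feb 1, 2063 (7 left).
+7 → Feb 8, 2063.

February 8, 2063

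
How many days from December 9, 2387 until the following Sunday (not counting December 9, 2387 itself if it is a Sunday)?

Dec 9, 2387 is a Wednesday.
From Wednesday to the next Sunday is 4 days.

4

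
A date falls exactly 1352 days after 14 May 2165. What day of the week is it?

Wednesday

First find the weekday of May 14, 2165. Doomsday rule: the anchor day for the 2100s is Sunday. For year 65: 65÷12 = 5 r 5, and 5÷4 = 1, so 5+5+1 = 11.
Sunday + 11 ≡ Thursday — that's 2165's doomsday.
In May the doomsday date is May 9.
May 14 is 5 days after May 9; 5 mod 7 = 5, so Thursday + 5 = Tuesday.
1352 mod 7 = 1, so 1352 days after a Tuesday is Tuesday + 1 = Wednesday.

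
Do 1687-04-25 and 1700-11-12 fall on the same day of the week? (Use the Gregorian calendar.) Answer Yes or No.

From Apr 25, 1687 to Nov 12, 1700 is 4949 days.
4949 mod 7 = 0, so they are the same weekday.
(Apr 25, 1687 is a Friday; Nov 12, 1700 is a Friday.)

Yes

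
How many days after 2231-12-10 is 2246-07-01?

Dec 10, 2231 → Dec 10, 2232: 366 days (Feb 29, 2232 is in that span).
Dec 10, 2232 → Dec 10, 2233: 365 days.
Dec 10, 2233 → Dec 10, 2234: 365 days.
Dec 10, 2234 → Dec 10, 2235: 365 days.
Dec 10, 2235 → Dec 10, 2236: 366 days (Feb 29, 2236 is in that span).
Dec 10, 2236 → Dec 10, 2237: 365 days.
Dec 10, 2237 → Dec 10, 2238: 365 days.
Dec 10, 2238 → Dec 10, 2239: 365 days.
Dec 10, 2239 → Dec 10, 2240: 366 days (Feb 29, 2240 is in that span).
Dec 10, 2240 → Dec 10, 2241: 365 days.
Dec 10, 2241 → Dec 10, 2242: 365 days.
Dec 10, 2242 → Dec 10, 2243: 365 days.
Dec 10, 2243 → Dec 10, 2244: 366 days (Feb 29, 2244 is in that span).
Dec 10, 2244 → Dec 10, 2245: 365 days.
Dec 10, 2245 → Jan 10, 2246: 31 days (December has 31).
Jan 10, 2246 → Feb 10, 2246: 31 days (January has 31).
Feb 10, 2246 → Mar 10, 2246: 28 days (February has 28).
Mar 10, 2246 → Apr 10, 2246: 31 days (March has 31).
Apr 10, 2246 → May 10, 2246: 30 days (April has 30).
May 10, 2246 → Jun 10, 2246: 31 days (May has 31).
Jun 10, 2246 → Jul 1, 2246: 21 days.
Total: 5317 days.

5317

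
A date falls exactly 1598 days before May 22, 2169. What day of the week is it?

First find the weekday of May 22, 2169. Doomsday rule: the anchor day for the 2100s is Sunday. For year 69: 69÷12 = 5 r 9, and 9÷4 = 2, so 5+9+2 = 16.
Sunday + 16 ≡ Tuesday — that's 2169's doomsday.
In May the doomsday date is May 9.
May 22 is 13 days after May 9; 13 mod 7 = 6, so Tuesday + 6 = Monday.
1598 mod 7 = 2, so 1598 days before a Monday is Monday − 2 = Saturday.

Saturday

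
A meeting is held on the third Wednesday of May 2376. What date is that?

May 19, 2376

May 1, 2376 is a Saturday.
The first Wednesday is therefore May 5 (4 days later).
The third Wednesday is 5 + 2×7 = May 19.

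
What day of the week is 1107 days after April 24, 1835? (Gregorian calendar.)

First find the weekday of Apr 24, 1835. Doomsday rule: the anchor day for the 1800s is Friday. For year 35: 35÷12 = 2 r 11, and 11÷4 = 2, so 2+11+2 = 15.
Friday + 15 ≡ Saturday — that's 1835's doomsday.
In April the doomsday date is Apr 4.
Apr 24 is 20 days after Apr 4; 20 mod 7 = 6, so Saturday + 6 = Friday.
1107 mod 7 = 1, so 1107 days after a Friday is Friday + 1 = Saturday.

Saturday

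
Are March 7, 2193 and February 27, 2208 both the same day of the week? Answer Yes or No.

From Mar 7, 2193 to Feb 27, 2208 is 5469 days.
5469 mod 7 = 2, so they are different weekdays.
(Mar 7, 2193 is a Thursday; Feb 27, 2208 is a Saturday.)

No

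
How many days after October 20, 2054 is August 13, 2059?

1758

Oct 20, 2054 → Oct 20, 2055: 365 days.
Oct 20, 2055 → Oct 20, 2056: 366 days (Feb 29, 2056 is in that span).
Oct 20, 2056 → Oct 20, 2057: 365 days.
Oct 20, 2057 → Oct 20, 2058: 365 days.
Oct 20, 2058 → Nov 20, 2058: 31 days (October has 31).
Nov 20, 2058 → Dec 20, 2058: 30 days (November has 30).
Dec 20, 2058 → Jan 20, 2059: 31 days (December has 31).
Jan 20, 2059 → Feb 20, 2059: 31 days (January has 31).
Feb 20, 2059 → Mar 20, 2059: 28 days (February has 28).
Mar 20, 2059 → Apr 20, 2059: 31 days (March has 31).
Apr 20, 2059 → May 20, 2059: 30 days (April has 30).
May 20, 2059 → Jun 20, 2059: 31 days (May has 31).
Jun 20, 2059 → Jul 20, 2059: 30 days (June has 30).
Jul 20, 2059 → Aug 13, 2059: 24 days.
Total: 1758 days.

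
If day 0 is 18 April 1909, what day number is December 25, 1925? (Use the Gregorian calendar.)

Apr 18, 1909 → Apr 18, 1910: 365 days.
Apr 18, 1910 → Apr 18, 1911: 365 days.
Apr 18, 1911 → Apr 18, 1912: 366 days (Feb 29, 1912 is in that span).
Apr 18, 1912 → Apr 18, 1913: 365 days.
Apr 18, 1913 → Apr 18, 1914: 365 days.
Apr 18, 1914 → Apr 18, 1915: 365 days.
Apr 18, 1915 → Apr 18, 1916: 366 days (Feb 29, 1916 is in that span).
Apr 18, 1916 → Apr 18, 1917: 365 days.
Apr 18, 1917 → Apr 18, 1918: 365 days.
Apr 18, 1918 → Apr 18, 1919: 365 days.
Apr 18, 1919 → Apr 18, 1920: 366 days (Feb 29, 1920 is in that span).
Apr 18, 1920 → Apr 18, 1921: 365 days.
Apr 18, 1921 → Apr 18, 1922: 365 days.
Apr 18, 1922 → Apr 18, 1923: 365 days.
Apr 18, 1923 → Apr 18, 1924: 366 days (Feb 29, 1924 is in that span).
Apr 18, 1924 → Apr 18, 1925: 365 days.
Apr 18, 1925 → May 18, 1925: 30 days (April has 30).
May 18, 1925 → Jun 18, 1925: 31 days (May has 31).
Jun 18, 1925 → Jul 18, 1925: 30 days (June has 30).
Jul 18, 1925 → Aug 18, 1925: 31 days (July has 31).
Aug 18, 1925 → Sep 18, 1925: 31 days (August has 31).
Sep 18, 1925 → Oct 18, 1925: 30 days (September has 30).
Oct 18, 1925 → Nov 18, 1925: 31 days (October has 31).
Nov 18, 1925 → Dec 18, 1925: 30 days (November has 30).
Dec 18, 1925 → Dec 25, 1925: 7 days.
Total: 6095 days.

6095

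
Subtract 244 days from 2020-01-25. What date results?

−25 → Dec 31, 2019 (end of Dec, 31 days; 219 left).
−31 → Nov 30, 2019 (end of Nov, 30 days; 188 left).
−30 → Oct 31, 2019 (end of Oct, 31 days; 158 left).
−31 → Sep 30, 2019 (end of Sep, 30 days; 127 left).
−30 → Aug 31, 2019 (end of Aug, 31 days; 97 left).
−31 → Jul 31, 2019 (end of Jul, 31 days; 66 left).
−31 → Jun 30, 2019 (end of Jun, 30 days; 35 left).
−30 → May 31, 2019 (end of May, 31 days; 5 left).
−5 → May 26, 2019.

May 26, 2019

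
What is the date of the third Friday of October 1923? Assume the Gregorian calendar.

October 1, 1923 is a Monday.
The first Friday is therefore October 5 (4 days later).
The third Friday is 5 + 2×7 = October 19.

October 19, 1923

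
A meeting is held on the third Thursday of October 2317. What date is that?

October 18, 2317

October 1, 2317 is a Monday.
The first Thursday is therefore October 4 (3 days later).
The third Thursday is 4 + 2×7 = October 18.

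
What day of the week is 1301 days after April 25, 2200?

Thursday

Apr 25, 2200 is a Friday.
1301 mod 7 = 6, so 1301 days after a Friday is Friday + 6 = Thursday.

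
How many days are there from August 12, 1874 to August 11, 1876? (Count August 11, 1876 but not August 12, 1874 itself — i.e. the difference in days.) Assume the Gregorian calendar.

730

Aug 12, 1874 → Aug 12, 1875: 365 days.
Aug 12, 1875 → Sep 12, 1875: 31 days (August has 31).
Sep 12, 1875 → Oct 12, 1875: 30 days (September has 30).
Oct 12, 1875 → Nov 12, 1875: 31 days (October has 31).
Nov 12, 1875 → Dec 12, 1875: 30 days (November has 30).
Dec 12, 1875 → Jan 12, 1876: 31 days (December has 31).
Jan 12, 1876 → Feb 12, 1876: 31 days (January has 31).
Feb 12, 1876 → Mar 12, 1876: 29 days (February has 29).
Mar 12, 1876 → Apr 12, 1876: 31 days (March has 31).
Apr 12, 1876 → May 12, 1876: 30 days (April has 30).
May 12, 1876 → Jun 12, 1876: 31 days (May has 31).
Jun 12, 1876 → Jul 12, 1876: 30 days (June has 30).
Jul 12, 1876 → Aug 11, 1876: 30 days.
Total: 730 days.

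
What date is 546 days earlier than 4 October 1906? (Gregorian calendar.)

April 6, 1905

−365 (one year) → Oct 4, 1905 (181 left).
−4 → Sep 30, 1905 (end of Sep, 30 days; 177 left).
−30 → Aug 31, 1905 (end of Aug, 31 days; 147 left).
−31 → Jul 31, 1905 (end of Jul, 31 days; 116 left).
−31 → Jun 30, 1905 (end of Jun, 30 days; 85 left).
−30 → May 31, 1905 (end of May, 31 days; 55 left).
−31 → Apr 30, 1905 (end of Apr, 30 days; 24 left).
−24 → Apr 6, 1905.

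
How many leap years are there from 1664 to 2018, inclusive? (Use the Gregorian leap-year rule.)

86

Multiples of 4 in [1664,2018]: 89.
Of those, multiples of 100: 4 (not leap unless ÷400).
Multiples of 400: 1.
Leap years = 89 − 4 + 1 = 86.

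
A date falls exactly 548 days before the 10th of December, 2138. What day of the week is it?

Monday

Dec 10, 2138 is a Wednesday.
548 mod 7 = 2, so 548 days before a Wednesday is Wednesday − 2 = Monday.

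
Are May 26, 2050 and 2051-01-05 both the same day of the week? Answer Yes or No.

From May 26, 2050 to Jan 5, 2051 is 224 days.
224 mod 7 = 0, so they are the same weekday.
(May 26, 2050 is a Thursday; Jan 5, 2051 is a Thursday.)

Yes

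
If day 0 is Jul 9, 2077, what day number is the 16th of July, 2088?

Jul 9, 2077 → Jul 9, 2078: 365 days.
Jul 9, 2078 → Jul 9, 2079: 365 days.
Jul 9, 2079 → Jul 9, 2080: 366 days (Feb 29, 2080 is in that span).
Jul 9, 2080 → Jul 9, 2081: 365 days.
Jul 9, 2081 → Jul 9, 2082: 365 days.
Jul 9, 2082 → Jul 9, 2083: 365 days.
Jul 9, 2083 → Jul 9, 2084: 366 days (Feb 29, 2084 is in that span).
Jul 9, 2084 → Jul 9, 2085: 365 days.
Jul 9, 2085 → Jul 9, 2086: 365 days.
Jul 9, 2086 → Jul 9, 2087: 365 days.
Jul 9, 2087 → Aug 9, 2087: 31 days (July has 31).
Aug 9, 2087 → Sep 9, 2087: 31 days (August has 31).
Sep 9, 2087 → Oct 9, 2087: 30 days (September has 30).
Oct 9, 2087 → Nov 9, 2087: 31 days (October has 31).
Nov 9, 2087 → Dec 9, 2087: 30 days (November has 30).
Dec 9, 2087 → Jan 9, 2088: 31 days (December has 31).
Jan 9, 2088 → Feb 9, 2088: 31 days (January has 31).
Feb 9, 2088 → Mar 9, 2088: 29 days (February has 29).
Mar 9, 2088 → Apr 9, 2088: 31 days (March has 31).
Apr 9, 2088 → May 9, 2088: 30 days (April has 30).
May 9, 2088 → Jun 9, 2088: 31 days (May has 31).
Jun 9, 2088 → Jul 9, 2088: 30 days (June has 30).
Jul 9, 2088 → Jul 16, 2088: 7 days.
Total: 4025 days.

4025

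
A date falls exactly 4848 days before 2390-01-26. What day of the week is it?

First find the weekday of Jan 26, 2390. Doomsday rule: the anchor day for the 2300s is Wednesday. For year 90: 90÷12 = 7 r 6, and 6÷4 = 1, so 7+6+1 = 14.
Wednesday + 14 ≡ Wednesday — that's 2390's doomsday.
In January the doomsday date is Jan 3 (2390 is not a leap year).
Jan 26 is 23 days after Jan 3; 23 mod 7 = 2, so Wednesday + 2 = Friday.
4848 mod 7 = 4, so 4848 days before a Friday is Friday − 4 = Monday.

Monday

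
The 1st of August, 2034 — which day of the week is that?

Doomsday rule: the anchor day for the 2000s is Tuesday. For year 34: 34÷12 = 2 r 10, and 10÷4 = 2, so 2+10+2 = 14.
Tuesday + 14 ≡ Tuesday — that's 2034's doomsday.
In August the doomsday date is Aug 8.
Aug 1 is 7 days before Aug 8; 7 mod 7 = 0, so Tuesday − 0 = Tuesday.

Tuesday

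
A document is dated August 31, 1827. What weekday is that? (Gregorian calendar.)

Doomsday rule: the anchor day for the 1800s is Friday. For year 27: 27÷12 = 2 r 3, and 3÷4 = 0, so 2+3+0 = 5.
Friday + 5 ≡ Wednesday — that's 1827's doomsday.
In August the doomsday date is Aug 8.
Aug 31 is 23 days after Aug 8; 23 mod 7 = 2, so Wednesday + 2 = Friday.

Friday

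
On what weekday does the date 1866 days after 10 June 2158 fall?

Jun 10, 2158 is a Saturday.
1866 mod 7 = 4, so 1866 days after a Saturday is Saturday + 4 = Wednesday.

Wednesday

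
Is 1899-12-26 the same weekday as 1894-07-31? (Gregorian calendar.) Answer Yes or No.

From Jul 31, 1894 to Dec 26, 1899 is 1974 days.
1974 mod 7 = 0, so they are the same weekday.
(Jul 31, 1894 is a Tuesday; Dec 26, 1899 is a Tuesday.)

Yes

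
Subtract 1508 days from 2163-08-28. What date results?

July 12, 2159

−365 (one year) → Aug 28, 2162 (1143 left).
−365 (one year) → Aug 28, 2161 (778 left).
−365 (one year) → Aug 28, 2160 (413 left).
−366 (one year; includes Feb 29, 2160) → Aug 28, 2159 (47 left).
−28 → Jul 31, 2159 (end of Jul, 31 days; 19 left).
−19 → Jul 12, 2159.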